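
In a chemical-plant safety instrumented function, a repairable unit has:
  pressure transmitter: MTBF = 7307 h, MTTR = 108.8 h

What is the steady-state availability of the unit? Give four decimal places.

A(pressure transmitter) = MTBF/(MTBF+MTTR) = 7307/(7307+108.8) = 0.9853

0.9853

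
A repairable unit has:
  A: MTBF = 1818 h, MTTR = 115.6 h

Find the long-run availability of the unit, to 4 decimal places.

A(A) = MTBF/(MTBF+MTTR) = 1818/(1818+115.6) = 0.9402

0.9402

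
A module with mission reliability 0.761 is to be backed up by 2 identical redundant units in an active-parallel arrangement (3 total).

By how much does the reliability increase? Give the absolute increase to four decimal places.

R_before = 0.761
R_after = 1 − (1 − 0.761)^3 = 0.9863
ΔR = 0.9863 − 0.761 = 0.2253

0.2253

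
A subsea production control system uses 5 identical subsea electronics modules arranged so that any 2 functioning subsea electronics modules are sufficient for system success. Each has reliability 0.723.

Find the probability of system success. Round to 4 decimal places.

0.9771

R = Σ_{i=2}^{5} C(5,i) p^i (1−p)^{5−i} with p = 0.723
C(5,2)·0.723^2·0.277^3 = 0.111100
C(5,3)·0.723^3·0.277^2 = 0.289984
C(5,4)·0.723^4·0.277^1 = 0.378445
C(5,5)·0.723^5·0.277^0 = 0.197557
Sum = 0.9771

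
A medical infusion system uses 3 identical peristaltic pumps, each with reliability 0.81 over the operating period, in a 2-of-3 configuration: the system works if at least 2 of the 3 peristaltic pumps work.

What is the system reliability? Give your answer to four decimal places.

R = Σ_{i=2}^{3} C(3,i) p^i (1−p)^{3−i} with p = 0.81
C(3,2)·0.81^2·0.19^1 = 0.373977
C(3,3)·0.81^3·0.19^0 = 0.531441
Sum = 0.9054

0.9054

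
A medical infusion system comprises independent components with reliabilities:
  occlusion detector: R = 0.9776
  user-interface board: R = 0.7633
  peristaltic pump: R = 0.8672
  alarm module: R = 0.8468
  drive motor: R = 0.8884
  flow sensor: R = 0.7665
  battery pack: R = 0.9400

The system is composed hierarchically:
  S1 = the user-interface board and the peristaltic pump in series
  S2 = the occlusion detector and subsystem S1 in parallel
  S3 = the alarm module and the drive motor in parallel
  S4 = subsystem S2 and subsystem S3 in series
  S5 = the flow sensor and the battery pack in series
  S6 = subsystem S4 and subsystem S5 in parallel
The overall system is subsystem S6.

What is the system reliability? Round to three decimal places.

Series (user-interface board and peristaltic pump): 0.76330 × 0.86720 = 0.66193
Parallel (occlusion detector and [0.66193]): 1 − (1 − 0.97760)(1 − 0.66193) = 0.99243
Parallel (alarm module and drive motor): 1 − (1 − 0.84680)(1 − 0.88840) = 0.98290
Series ([0.99243] and [0.98290]): 0.99243 × 0.98290 = 0.97546
Series (flow sensor and battery pack): 0.76650 × 0.94000 = 0.72051
Parallel ([0.97546] and [0.72051]): 1 − (1 − 0.97546)(1 − 0.72051) = 0.993

0.993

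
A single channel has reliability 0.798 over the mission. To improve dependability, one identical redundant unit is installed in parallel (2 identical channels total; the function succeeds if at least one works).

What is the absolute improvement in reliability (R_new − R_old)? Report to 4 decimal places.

0.1612

R_before = 0.798
R_after = 1 − (1 − 0.798)^2 = 0.9592
ΔR = 0.9592 − 0.798 = 0.1612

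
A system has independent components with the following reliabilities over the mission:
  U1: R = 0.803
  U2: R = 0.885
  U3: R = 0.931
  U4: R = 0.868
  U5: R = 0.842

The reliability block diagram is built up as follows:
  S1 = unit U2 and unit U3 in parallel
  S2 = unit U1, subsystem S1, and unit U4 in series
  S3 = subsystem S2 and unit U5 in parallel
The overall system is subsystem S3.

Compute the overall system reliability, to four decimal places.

Parallel (U2 and U3): 1 − (1 − 0.885000)(1 − 0.931000) = 0.992065
Series (U1, [0.992065], and U4): 0.803000 × 0.992065 × 0.868000 = 0.691473
Parallel ([0.691473] and U5): 1 − (1 − 0.691473)(1 − 0.842000) = 0.9513

0.9513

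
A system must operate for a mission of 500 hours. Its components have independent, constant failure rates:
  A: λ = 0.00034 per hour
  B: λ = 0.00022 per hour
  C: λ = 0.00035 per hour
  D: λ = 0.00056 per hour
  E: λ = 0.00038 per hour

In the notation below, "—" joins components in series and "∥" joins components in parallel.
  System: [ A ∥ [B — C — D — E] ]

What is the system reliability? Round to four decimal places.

0.9171

R(A) = exp(−0.00034 × 500) = 0.843665
R(B) = exp(−0.00022 × 500) = 0.895834
R(C) = exp(−0.00035 × 500) = 0.839457
R(D) = exp(−0.00056 × 500) = 0.755784
R(E) = exp(−0.00038 × 500) = 0.826959
Series (B, C, D, and E): 0.895834 × 0.839457 × 0.755784 × 0.826959 = 0.470011
Parallel (A and [0.470011]): 1 − (1 − 0.843665)(1 − 0.470011) = 0.9171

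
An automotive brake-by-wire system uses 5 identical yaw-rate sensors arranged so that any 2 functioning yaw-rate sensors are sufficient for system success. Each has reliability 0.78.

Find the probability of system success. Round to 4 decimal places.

0.9903

R = Σ_{i=2}^{5} C(5,i) p^i (1−p)^{5−i} with p = 0.78
C(5,2)·0.78^2·0.22^3 = 0.064782
C(5,3)·0.78^3·0.22^2 = 0.229683
C(5,4)·0.78^4·0.22^1 = 0.407166
C(5,5)·0.78^5·0.22^0 = 0.288717
Sum = 0.9903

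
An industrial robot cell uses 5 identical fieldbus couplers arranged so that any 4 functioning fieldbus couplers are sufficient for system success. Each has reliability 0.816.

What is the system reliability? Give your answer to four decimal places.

0.7697

R = Σ_{i=4}^{5} C(5,i) p^i (1−p)^{5−i} with p = 0.816
C(5,4)·0.816^4·0.184^1 = 0.407895
C(5,5)·0.816^5·0.184^0 = 0.361785
Sum = 0.7697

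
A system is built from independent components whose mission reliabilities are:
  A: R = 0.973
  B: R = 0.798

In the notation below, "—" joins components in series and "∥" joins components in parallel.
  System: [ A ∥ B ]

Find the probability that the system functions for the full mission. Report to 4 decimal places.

Parallel (A and B): 1 − (1 − 0.973000)(1 − 0.798000) = 0.9945

0.9945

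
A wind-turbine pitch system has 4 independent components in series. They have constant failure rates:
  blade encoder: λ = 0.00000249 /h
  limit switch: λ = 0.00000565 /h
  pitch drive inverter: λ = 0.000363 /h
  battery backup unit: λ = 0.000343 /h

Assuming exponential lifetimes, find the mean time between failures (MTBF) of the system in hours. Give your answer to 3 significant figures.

1400

Series of exponential components: λ_sys = Σ λ_i
λ_sys = 0.00000249 + 0.00000565 + 0.000363 + 0.000343 = 7.1414e-04 /h
MTBF = 1 / λ_sys = 1400 h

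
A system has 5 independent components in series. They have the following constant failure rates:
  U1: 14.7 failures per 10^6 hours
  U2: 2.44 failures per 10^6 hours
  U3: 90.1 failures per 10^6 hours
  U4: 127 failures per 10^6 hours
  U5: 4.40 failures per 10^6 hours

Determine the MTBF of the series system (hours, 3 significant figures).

Series of exponential components: λ_sys = Σ λ_i
λ_sys = 0.0000147 + 0.00000244 + 0.0000901 + 0.000127 + 0.00000440 = 2.3864e-04 /h
MTBF = 1 / λ_sys = 4190 h

4190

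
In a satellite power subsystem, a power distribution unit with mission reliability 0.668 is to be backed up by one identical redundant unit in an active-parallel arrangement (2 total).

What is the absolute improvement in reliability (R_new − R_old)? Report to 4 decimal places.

0.2218

R_before = 0.668
R_after = 1 − (1 − 0.668)^2 = 0.8898
ΔR = 0.8898 − 0.668 = 0.2218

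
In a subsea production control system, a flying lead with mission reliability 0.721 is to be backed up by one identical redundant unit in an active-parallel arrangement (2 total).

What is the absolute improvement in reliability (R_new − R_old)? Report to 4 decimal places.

0.2012

R_before = 0.721
R_after = 1 − (1 − 0.721)^2 = 0.9222
ΔR = 0.9222 − 0.721 = 0.2012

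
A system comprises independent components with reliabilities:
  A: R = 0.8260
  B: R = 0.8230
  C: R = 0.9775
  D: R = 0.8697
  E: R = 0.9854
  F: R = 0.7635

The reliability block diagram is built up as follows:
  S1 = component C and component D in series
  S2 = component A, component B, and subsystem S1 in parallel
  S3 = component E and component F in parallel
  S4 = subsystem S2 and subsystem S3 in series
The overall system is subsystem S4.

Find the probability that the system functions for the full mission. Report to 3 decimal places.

0.992

Series (C and D): 0.97750 × 0.86970 = 0.85013
Parallel (A, B, and [0.85013]): 1 − (1 − 0.82600)(1 − 0.82300)(1 − 0.85013) = 0.99538
Parallel (E and F): 1 − (1 − 0.98540)(1 − 0.76350) = 0.99655
Series ([0.99538] and [0.99655]): 0.99538 × 0.99655 = 0.992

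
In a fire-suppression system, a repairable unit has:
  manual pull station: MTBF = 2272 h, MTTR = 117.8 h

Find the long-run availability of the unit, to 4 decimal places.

A(manual pull station) = MTBF/(MTBF+MTTR) = 2272/(2272+117.8) = 0.9507

0.9507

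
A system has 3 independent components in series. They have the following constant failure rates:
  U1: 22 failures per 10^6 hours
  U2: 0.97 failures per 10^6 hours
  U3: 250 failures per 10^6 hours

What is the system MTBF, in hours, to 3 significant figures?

Series of exponential components: λ_sys = Σ λ_i
λ_sys = 0.000022 + 0.00000097 + 0.00025 = 2.7297e-04 /h
MTBF = 1 / λ_sys = 3660 h

3660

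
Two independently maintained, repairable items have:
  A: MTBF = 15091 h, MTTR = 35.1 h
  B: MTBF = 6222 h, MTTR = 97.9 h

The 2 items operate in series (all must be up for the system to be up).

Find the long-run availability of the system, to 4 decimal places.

0.9822

A(A) = MTBF/(MTBF+MTTR) = 15091/(15091+35.1) = 0.997680
A(B) = MTBF/(MTBF+MTTR) = 6222/(6222+97.9) = 0.984509
Series availability: 0.997680 × 0.984509 = 0.9822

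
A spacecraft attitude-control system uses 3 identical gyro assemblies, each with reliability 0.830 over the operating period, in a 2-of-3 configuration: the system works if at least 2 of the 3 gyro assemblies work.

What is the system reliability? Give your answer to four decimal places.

R = Σ_{i=2}^{3} C(3,i) p^i (1−p)^{3−i} with p = 0.830
C(3,2)·0.830^2·0.170^1 = 0.351339
C(3,3)·0.830^3·0.170^0 = 0.571787
Sum = 0.9231

0.9231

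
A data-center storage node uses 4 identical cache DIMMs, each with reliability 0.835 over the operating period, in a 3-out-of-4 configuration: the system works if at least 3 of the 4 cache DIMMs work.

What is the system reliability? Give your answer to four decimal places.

R = Σ_{i=3}^{4} C(4,i) p^i (1−p)^{4−i} with p = 0.835
C(4,3)·0.835^3·0.165^1 = 0.384241
C(4,4)·0.835^4·0.165^0 = 0.486123
Sum = 0.8704

0.8704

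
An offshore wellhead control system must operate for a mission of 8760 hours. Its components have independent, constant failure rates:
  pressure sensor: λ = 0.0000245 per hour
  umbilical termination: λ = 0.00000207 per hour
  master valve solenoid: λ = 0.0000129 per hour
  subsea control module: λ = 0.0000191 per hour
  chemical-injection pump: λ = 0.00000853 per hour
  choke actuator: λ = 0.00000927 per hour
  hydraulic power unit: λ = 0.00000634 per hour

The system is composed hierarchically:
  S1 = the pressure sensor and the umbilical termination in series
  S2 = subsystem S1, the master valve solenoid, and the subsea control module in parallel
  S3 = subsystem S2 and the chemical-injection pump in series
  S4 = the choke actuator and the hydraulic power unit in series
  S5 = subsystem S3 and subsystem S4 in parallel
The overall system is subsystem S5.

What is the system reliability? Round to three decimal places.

0.990

R(pressure sensor) = exp(−0.0000245 × 8760) = 0.80685
R(umbilical termination) = exp(−0.00000207 × 8760) = 0.98203
R(master valve solenoid) = exp(−0.0000129 × 8760) = 0.89315
R(subsea control module) = exp(−0.0000191 × 8760) = 0.84593
R(chemical-injection pump) = exp(−0.00000853 × 8760) = 0.92800
R(choke actuator) = exp(−0.00000927 × 8760) = 0.92200
R(hydraulic power unit) = exp(−0.00000634 × 8760) = 0.94598
Series (pressure sensor and umbilical termination): 0.80685 × 0.98203 = 0.79235
Parallel ([0.79235], master valve solenoid, and subsea control module): 1 − (1 − 0.79235)(1 − 0.89315)(1 − 0.84593) = 0.99658
Series ([0.99658] and chemical-injection pump): 0.99658 × 0.92800 = 0.92483
Series (choke actuator and hydraulic power unit): 0.92200 × 0.94598 = 0.87219
Parallel ([0.92483] and [0.87219]): 1 − (1 − 0.92483)(1 − 0.87219) = 0.990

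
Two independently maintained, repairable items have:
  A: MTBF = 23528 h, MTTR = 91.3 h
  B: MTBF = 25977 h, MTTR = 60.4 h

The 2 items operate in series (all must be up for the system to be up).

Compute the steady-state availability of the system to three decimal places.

A(A) = MTBF/(MTBF+MTTR) = 23528/(23528+91.3) = 0.996135
A(B) = MTBF/(MTBF+MTTR) = 25977/(25977+60.4) = 0.997680
Series availability: 0.996135 × 0.997680 = 0.994

0.994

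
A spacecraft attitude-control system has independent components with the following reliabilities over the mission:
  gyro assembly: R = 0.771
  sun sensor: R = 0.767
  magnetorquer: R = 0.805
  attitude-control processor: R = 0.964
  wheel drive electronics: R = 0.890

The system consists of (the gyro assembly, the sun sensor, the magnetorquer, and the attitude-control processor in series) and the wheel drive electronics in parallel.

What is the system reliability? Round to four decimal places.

Series (gyro assembly, sun sensor, magnetorquer, and attitude-control processor): 0.771000 × 0.767000 × 0.805000 × 0.964000 = 0.458905
Parallel ([0.458905] and wheel drive electronics): 1 − (1 − 0.458905)(1 − 0.890000) = 0.9405

0.9405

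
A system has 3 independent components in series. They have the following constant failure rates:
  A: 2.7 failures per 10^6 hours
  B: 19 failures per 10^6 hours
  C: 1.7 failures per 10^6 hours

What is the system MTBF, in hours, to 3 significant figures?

42700

Series of exponential components: λ_sys = Σ λ_i
λ_sys = 0.0000027 + 0.000019 + 0.0000017 = 2.3400e-05 /h
MTBF = 1 / λ_sys = 42700 h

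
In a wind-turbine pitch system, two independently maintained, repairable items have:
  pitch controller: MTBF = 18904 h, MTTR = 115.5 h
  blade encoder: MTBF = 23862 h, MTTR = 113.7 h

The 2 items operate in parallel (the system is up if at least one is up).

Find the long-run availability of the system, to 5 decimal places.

0.99997

A(pitch controller) = MTBF/(MTBF+MTTR) = 18904/(18904+115.5) = 0.993927
A(blade encoder) = MTBF/(MTBF+MTTR) = 23862/(23862+113.7) = 0.995258
Parallel availability: 1 − (1 − 0.993927)(1 − 0.995258) = 0.99997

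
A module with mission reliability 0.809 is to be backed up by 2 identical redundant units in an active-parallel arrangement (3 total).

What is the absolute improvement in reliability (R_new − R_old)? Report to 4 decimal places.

0.1840

R_before = 0.809
R_after = 1 − (1 − 0.809)^3 = 0.9930
ΔR = 0.9930 − 0.809 = 0.1840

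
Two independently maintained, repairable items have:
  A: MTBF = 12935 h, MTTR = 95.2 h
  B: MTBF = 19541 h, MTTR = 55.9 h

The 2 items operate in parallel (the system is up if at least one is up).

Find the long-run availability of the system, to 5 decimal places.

A(A) = MTBF/(MTBF+MTTR) = 12935/(12935+95.2) = 0.992694
A(B) = MTBF/(MTBF+MTTR) = 19541/(19541+55.9) = 0.997148
Parallel availability: 1 − (1 − 0.992694)(1 − 0.997148) = 0.99998

0.99998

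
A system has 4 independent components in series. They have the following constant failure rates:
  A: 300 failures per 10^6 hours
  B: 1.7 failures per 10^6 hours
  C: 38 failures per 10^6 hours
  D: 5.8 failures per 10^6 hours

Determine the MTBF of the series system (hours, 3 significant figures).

Series of exponential components: λ_sys = Σ λ_i
λ_sys = 0.00030 + 0.0000017 + 0.000038 + 0.0000058 = 3.4550e-04 /h
MTBF = 1 / λ_sys = 2890 h

2890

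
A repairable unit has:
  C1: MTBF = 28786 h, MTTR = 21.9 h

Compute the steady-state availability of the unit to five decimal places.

A(C1) = MTBF/(MTBF+MTTR) = 28786/(28786+21.9) = 0.99924

0.99924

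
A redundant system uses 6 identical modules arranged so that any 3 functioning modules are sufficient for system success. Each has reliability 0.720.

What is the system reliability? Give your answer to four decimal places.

0.9443

R = Σ_{i=3}^{6} C(6,i) p^i (1−p)^{6−i} with p = 0.720
C(6,3)·0.720^3·0.280^3 = 0.163871
C(6,4)·0.720^4·0.280^2 = 0.316037
C(6,5)·0.720^5·0.280^1 = 0.325066
C(6,6)·0.720^6·0.280^0 = 0.139314
Sum = 0.9443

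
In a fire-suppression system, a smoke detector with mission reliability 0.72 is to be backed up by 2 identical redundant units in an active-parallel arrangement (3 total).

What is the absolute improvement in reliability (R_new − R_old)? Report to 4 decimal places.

R_before = 0.72
R_after = 1 − (1 − 0.72)^3 = 0.9780
ΔR = 0.9780 − 0.72 = 0.2580

0.2580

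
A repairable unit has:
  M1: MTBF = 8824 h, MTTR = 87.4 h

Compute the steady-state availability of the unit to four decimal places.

A(M1) = MTBF/(MTBF+MTTR) = 8824/(8824+87.4) = 0.9902

0.9902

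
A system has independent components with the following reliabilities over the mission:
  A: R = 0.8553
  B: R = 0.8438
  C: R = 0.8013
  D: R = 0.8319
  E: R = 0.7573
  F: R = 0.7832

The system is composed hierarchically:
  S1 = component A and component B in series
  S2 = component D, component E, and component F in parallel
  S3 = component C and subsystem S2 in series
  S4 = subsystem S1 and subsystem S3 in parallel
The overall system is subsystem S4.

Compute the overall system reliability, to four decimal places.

0.9427

Series (A and B): 0.855300 × 0.843800 = 0.721702
Parallel (D, E, and F): 1 − (1 − 0.831900)(1 − 0.757300)(1 − 0.783200) = 0.991155
Series (C and [0.991155]): 0.801300 × 0.991155 = 0.794213
Parallel ([0.721702] and [0.794213]): 1 − (1 − 0.721702)(1 − 0.794213) = 0.9427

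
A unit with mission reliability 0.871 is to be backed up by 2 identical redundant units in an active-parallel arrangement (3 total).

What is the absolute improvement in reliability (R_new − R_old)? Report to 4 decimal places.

R_before = 0.871
R_after = 1 − (1 − 0.871)^3 = 0.9979
ΔR = 0.9979 − 0.871 = 0.1269

0.1269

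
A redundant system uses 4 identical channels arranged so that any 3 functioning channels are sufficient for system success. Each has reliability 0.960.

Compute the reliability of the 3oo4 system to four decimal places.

0.9909

R = Σ_{i=3}^{4} C(4,i) p^i (1−p)^{4−i} with p = 0.960
C(4,3)·0.960^3·0.040^1 = 0.141558
C(4,4)·0.960^4·0.040^0 = 0.849347
Sum = 0.9909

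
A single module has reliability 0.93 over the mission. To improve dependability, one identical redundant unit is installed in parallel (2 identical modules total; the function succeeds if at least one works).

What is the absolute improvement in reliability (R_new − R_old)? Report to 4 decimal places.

R_before = 0.93
R_after = 1 − (1 − 0.93)^2 = 0.9951
ΔR = 0.9951 − 0.93 = 0.0651

0.0651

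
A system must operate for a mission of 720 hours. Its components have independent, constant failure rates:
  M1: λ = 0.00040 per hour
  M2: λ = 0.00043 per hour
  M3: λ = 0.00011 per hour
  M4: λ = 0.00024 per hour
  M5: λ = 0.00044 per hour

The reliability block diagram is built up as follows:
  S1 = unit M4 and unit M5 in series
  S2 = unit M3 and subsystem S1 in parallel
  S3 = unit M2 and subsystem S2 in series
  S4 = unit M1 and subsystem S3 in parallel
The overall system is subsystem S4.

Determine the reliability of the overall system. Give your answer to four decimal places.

R(M1) = exp(−0.00040 × 720) = 0.749762
R(M2) = exp(−0.00043 × 720) = 0.733740
R(M3) = exp(−0.00011 × 720) = 0.923855
R(M4) = exp(−0.00024 × 720) = 0.841306
R(M5) = exp(−0.00044 × 720) = 0.728476
Series (M4 and M5): 0.841306 × 0.728476 = 0.612871
Parallel (M3 and [0.612871]): 1 − (1 − 0.923855)(1 − 0.612871) = 0.970522
Series (M2 and [0.970522]): 0.733740 × 0.970522 = 0.712111
Parallel (M1 and [0.712111]): 1 − (1 − 0.749762)(1 − 0.712111) = 0.9280

0.9280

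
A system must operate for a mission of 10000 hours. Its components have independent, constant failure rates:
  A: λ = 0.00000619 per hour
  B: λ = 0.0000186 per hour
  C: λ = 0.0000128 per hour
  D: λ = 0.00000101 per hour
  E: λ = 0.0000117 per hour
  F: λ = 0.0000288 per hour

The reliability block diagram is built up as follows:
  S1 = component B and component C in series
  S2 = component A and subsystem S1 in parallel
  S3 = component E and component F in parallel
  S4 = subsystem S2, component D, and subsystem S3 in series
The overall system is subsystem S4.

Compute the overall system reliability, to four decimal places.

R(A) = exp(−0.00000619 × 10000) = 0.939977
R(B) = exp(−0.0000186 × 10000) = 0.830274
R(C) = exp(−0.0000128 × 10000) = 0.879853
R(D) = exp(−0.00000101 × 10000) = 0.989951
R(E) = exp(−0.0000117 × 10000) = 0.889585
R(F) = exp(−0.0000288 × 10000) = 0.749762
Series (B and C): 0.830274 × 0.879853 = 0.730519
Parallel (A and [0.730519]): 1 − (1 − 0.939977)(1 − 0.730519) = 0.983825
Parallel (E and F): 1 − (1 − 0.889585)(1 − 0.749762) = 0.972370
Series ([0.983825], D, and [0.972370]): 0.983825 × 0.989951 × 0.972370 = 0.9470

0.9470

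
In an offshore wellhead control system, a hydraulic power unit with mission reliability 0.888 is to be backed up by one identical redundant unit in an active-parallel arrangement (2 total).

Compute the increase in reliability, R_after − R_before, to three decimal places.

0.099

R_before = 0.888
R_after = 1 − (1 − 0.888)^2 = 0.987
ΔR = 0.987 − 0.888 = 0.099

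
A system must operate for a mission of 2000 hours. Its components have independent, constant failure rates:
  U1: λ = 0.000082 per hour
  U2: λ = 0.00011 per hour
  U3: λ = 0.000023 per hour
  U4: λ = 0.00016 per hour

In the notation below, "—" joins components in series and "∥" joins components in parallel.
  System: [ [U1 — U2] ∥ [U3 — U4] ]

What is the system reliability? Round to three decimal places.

R(U1) = exp(−0.000082 × 2000) = 0.84874
R(U2) = exp(−0.00011 × 2000) = 0.80252
R(U3) = exp(−0.000023 × 2000) = 0.95504
R(U4) = exp(−0.00016 × 2000) = 0.72615
Series (U1 and U2): 0.84874 × 0.80252 = 0.68113
Series (U3 and U4): 0.95504 × 0.72615 = 0.69350
Parallel ([0.68113] and [0.69350]): 1 − (1 − 0.68113)(1 − 0.69350) = 0.902

0.902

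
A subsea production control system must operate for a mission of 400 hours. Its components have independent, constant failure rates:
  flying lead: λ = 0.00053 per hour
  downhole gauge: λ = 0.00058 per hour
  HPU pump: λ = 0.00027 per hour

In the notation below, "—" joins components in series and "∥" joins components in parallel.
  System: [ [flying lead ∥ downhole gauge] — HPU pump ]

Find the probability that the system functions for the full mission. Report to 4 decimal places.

0.8621

R(flying lead) = exp(−0.00053 × 400) = 0.808965
R(downhole gauge) = exp(−0.00058 × 400) = 0.792946
R(HPU pump) = exp(−0.00027 × 400) = 0.897628
Parallel (flying lead and downhole gauge): 1 − (1 − 0.808965)(1 − 0.792946) = 0.960445
Series ([0.960445] and HPU pump): 0.960445 × 0.897628 = 0.8621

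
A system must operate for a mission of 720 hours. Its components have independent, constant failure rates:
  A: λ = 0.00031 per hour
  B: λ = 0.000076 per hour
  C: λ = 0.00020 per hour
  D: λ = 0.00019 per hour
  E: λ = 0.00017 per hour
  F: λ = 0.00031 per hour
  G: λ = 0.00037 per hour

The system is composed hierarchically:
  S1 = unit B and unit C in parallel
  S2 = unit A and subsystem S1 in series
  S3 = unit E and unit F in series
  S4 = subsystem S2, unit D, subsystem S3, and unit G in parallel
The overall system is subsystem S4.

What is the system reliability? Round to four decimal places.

R(A) = exp(−0.00031 × 720) = 0.799955
R(B) = exp(−0.000076 × 720) = 0.946750
R(C) = exp(−0.00020 × 720) = 0.865888
R(D) = exp(−0.00019 × 720) = 0.872145
R(E) = exp(−0.00017 × 720) = 0.884794
R(F) = exp(−0.00031 × 720) = 0.799955
R(G) = exp(−0.00037 × 720) = 0.766133
Parallel (B and C): 1 − (1 − 0.946750)(1 − 0.865888) = 0.992859
Series (A and [0.992859]): 0.799955 × 0.992859 = 0.794243
Series (E and F): 0.884794 × 0.799955 = 0.707795
Parallel ([0.794243], D, [0.707795], and G): 1 − (1 − 0.794243)(1 − 0.872145)(1 − 0.707795)(1 − 0.766133) = 0.9982

0.9982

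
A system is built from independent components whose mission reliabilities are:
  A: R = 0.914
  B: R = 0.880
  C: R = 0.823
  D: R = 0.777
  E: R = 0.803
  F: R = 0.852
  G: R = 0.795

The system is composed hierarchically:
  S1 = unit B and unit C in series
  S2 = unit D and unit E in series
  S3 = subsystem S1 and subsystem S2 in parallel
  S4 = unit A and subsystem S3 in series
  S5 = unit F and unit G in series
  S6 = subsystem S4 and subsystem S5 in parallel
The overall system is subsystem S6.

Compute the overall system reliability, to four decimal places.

0.9417

Series (B and C): 0.880000 × 0.823000 = 0.724240
Series (D and E): 0.777000 × 0.803000 = 0.623931
Parallel ([0.724240] and [0.623931]): 1 − (1 − 0.724240)(1 − 0.623931) = 0.896295
Series (A and [0.896295]): 0.914000 × 0.896295 = 0.819214
Series (F and G): 0.852000 × 0.795000 = 0.677340
Parallel ([0.819214] and [0.677340]): 1 − (1 − 0.819214)(1 − 0.677340) = 0.9417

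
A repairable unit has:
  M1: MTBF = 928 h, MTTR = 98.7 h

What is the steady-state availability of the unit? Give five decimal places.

0.90387

A(M1) = MTBF/(MTBF+MTTR) = 928/(928+98.7) = 0.90387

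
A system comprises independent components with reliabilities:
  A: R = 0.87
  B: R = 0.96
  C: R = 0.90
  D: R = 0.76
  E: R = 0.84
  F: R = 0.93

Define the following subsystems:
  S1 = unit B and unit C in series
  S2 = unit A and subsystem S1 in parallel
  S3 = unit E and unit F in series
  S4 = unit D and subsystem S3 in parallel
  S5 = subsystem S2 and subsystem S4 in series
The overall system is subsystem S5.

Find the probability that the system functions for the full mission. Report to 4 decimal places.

0.9307

Series (B and C): 0.960000 × 0.900000 = 0.864000
Parallel (A and [0.864000]): 1 − (1 − 0.870000)(1 − 0.864000) = 0.982320
Series (E and F): 0.840000 × 0.930000 = 0.781200
Parallel (D and [0.781200]): 1 − (1 − 0.760000)(1 − 0.781200) = 0.947488
Series ([0.982320] and [0.947488]): 0.982320 × 0.947488 = 0.9307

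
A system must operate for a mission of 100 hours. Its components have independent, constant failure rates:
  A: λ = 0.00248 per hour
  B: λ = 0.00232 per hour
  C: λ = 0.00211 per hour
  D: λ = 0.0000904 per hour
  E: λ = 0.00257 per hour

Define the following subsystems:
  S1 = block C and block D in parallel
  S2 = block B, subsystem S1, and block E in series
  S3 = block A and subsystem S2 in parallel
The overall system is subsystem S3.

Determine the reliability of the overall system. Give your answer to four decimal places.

0.9148

R(A) = exp(−0.00248 × 100) = 0.780360
R(B) = exp(−0.00232 × 100) = 0.792946
R(C) = exp(−0.00211 × 100) = 0.809774
R(D) = exp(−0.0000904 × 100) = 0.991001
R(E) = exp(−0.00257 × 100) = 0.773368
Parallel (C and D): 1 − (1 − 0.809774)(1 − 0.991001) = 0.998288
Series (B, [0.998288], and E): 0.792946 × 0.998288 × 0.773368 = 0.612189
Parallel (A and [0.612189]): 1 − (1 − 0.780360)(1 − 0.612189) = 0.9148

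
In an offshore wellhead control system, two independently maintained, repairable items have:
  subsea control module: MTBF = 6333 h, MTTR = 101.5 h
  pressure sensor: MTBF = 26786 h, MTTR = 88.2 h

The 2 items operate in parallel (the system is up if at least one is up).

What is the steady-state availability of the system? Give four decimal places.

A(subsea control module) = MTBF/(MTBF+MTTR) = 6333/(6333+101.5) = 0.984226
A(pressure sensor) = MTBF/(MTBF+MTTR) = 26786/(26786+88.2) = 0.996718
Parallel availability: 1 − (1 − 0.984226)(1 − 0.996718) = 0.9999

0.9999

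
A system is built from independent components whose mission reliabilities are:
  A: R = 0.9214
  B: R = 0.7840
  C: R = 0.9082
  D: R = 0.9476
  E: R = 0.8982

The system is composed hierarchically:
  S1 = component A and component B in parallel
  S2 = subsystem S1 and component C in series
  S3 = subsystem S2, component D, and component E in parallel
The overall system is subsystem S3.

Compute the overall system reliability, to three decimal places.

Parallel (A and B): 1 − (1 − 0.92140)(1 − 0.78400) = 0.98302
Series ([0.98302] and C): 0.98302 × 0.90820 = 0.89278
Parallel ([0.89278], D, and E): 1 − (1 − 0.89278)(1 − 0.94760)(1 − 0.89820) = 0.999

0.999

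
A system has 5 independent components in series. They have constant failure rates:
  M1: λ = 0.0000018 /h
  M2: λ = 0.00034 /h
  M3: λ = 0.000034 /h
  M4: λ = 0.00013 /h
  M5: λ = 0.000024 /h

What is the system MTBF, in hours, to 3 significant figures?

1890

Series of exponential components: λ_sys = Σ λ_i
λ_sys = 0.0000018 + 0.00034 + 0.000034 + 0.00013 + 0.000024 = 5.2980e-04 /h
MTBF = 1 / λ_sys = 1890 h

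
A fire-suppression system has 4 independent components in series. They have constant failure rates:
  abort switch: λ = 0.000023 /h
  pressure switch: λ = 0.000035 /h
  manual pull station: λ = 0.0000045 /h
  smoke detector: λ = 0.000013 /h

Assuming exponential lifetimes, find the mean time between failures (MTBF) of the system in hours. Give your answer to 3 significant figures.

13200

Series of exponential components: λ_sys = Σ λ_i
λ_sys = 0.000023 + 0.000035 + 0.0000045 + 0.000013 = 7.5500e-05 /h
MTBF = 1 / λ_sys = 13200 h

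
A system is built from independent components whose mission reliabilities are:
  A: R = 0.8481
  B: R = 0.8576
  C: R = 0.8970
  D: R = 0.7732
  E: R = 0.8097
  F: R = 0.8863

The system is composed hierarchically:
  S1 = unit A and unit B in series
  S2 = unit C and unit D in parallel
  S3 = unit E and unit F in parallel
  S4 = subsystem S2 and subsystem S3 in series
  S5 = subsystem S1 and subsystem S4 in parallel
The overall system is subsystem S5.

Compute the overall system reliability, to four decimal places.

0.9879

Series (A and B): 0.848100 × 0.857600 = 0.727331
Parallel (C and D): 1 − (1 − 0.897000)(1 − 0.773200) = 0.976640
Parallel (E and F): 1 − (1 − 0.809700)(1 − 0.886300) = 0.978363
Series ([0.976640] and [0.978363]): 0.976640 × 0.978363 = 0.955508
Parallel ([0.727331] and [0.955508]): 1 − (1 − 0.727331)(1 − 0.955508) = 0.9879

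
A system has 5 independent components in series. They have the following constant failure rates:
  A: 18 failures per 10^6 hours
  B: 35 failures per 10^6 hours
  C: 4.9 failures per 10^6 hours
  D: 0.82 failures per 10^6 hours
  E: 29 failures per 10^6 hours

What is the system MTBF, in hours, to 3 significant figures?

11400

Series of exponential components: λ_sys = Σ λ_i
λ_sys = 0.000018 + 0.000035 + 0.0000049 + 0.00000082 + 0.000029 = 8.7720e-05 /h
MTBF = 1 / λ_sys = 11400 h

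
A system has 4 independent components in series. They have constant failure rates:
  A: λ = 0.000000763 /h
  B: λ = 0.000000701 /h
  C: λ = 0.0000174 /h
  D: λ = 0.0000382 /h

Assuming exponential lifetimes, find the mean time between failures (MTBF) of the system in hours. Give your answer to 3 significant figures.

Series of exponential components: λ_sys = Σ λ_i
λ_sys = 0.000000763 + 0.000000701 + 0.0000174 + 0.0000382 = 5.7064e-05 /h
MTBF = 1 / λ_sys = 17500 h

17500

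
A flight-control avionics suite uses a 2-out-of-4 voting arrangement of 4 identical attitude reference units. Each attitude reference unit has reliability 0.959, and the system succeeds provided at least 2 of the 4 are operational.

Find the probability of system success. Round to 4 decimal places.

R = Σ_{i=2}^{4} C(4,i) p^i (1−p)^{4−i} with p = 0.959
C(4,2)·0.959^2·0.041^2 = 0.009276
C(4,3)·0.959^3·0.041^1 = 0.144644
C(4,4)·0.959^4·0.041^0 = 0.845813
Sum = 0.9997

0.9997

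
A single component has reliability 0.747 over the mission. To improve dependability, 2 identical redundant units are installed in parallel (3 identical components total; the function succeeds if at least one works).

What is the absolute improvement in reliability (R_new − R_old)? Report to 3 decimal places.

0.237

R_before = 0.747
R_after = 1 − (1 − 0.747)^3 = 0.984
ΔR = 0.984 − 0.747 = 0.237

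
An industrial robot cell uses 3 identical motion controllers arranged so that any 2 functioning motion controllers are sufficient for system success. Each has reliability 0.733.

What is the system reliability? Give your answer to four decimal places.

0.8242

R = Σ_{i=2}^{3} C(3,i) p^i (1−p)^{3−i} with p = 0.733
C(3,2)·0.733^2·0.267^1 = 0.430368
C(3,3)·0.733^3·0.267^0 = 0.393833
Sum = 0.8242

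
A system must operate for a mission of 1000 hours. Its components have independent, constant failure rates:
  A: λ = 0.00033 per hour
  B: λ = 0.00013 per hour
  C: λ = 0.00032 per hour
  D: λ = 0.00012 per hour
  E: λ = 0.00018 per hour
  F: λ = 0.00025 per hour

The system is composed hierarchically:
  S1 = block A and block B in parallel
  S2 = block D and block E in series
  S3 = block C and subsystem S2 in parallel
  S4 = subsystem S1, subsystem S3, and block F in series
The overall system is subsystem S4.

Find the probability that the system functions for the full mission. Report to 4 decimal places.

R(A) = exp(−0.00033 × 1000) = 0.718924
R(B) = exp(−0.00013 × 1000) = 0.878095
R(C) = exp(−0.00032 × 1000) = 0.726149
R(D) = exp(−0.00012 × 1000) = 0.886920
R(E) = exp(−0.00018 × 1000) = 0.835270
R(F) = exp(−0.00025 × 1000) = 0.778801
Parallel (A and B): 1 − (1 − 0.718924)(1 − 0.878095) = 0.965735
Series (D and E): 0.886920 × 0.835270 = 0.740818
Parallel (C and [0.740818]): 1 − (1 − 0.726149)(1 − 0.740818) = 0.929023
Series ([0.965735], [0.929023], and F): 0.965735 × 0.929023 × 0.778801 = 0.6987

0.6987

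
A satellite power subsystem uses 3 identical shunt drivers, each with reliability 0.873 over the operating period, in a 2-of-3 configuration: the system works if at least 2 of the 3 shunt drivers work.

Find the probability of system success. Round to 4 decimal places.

R = Σ_{i=2}^{3} C(3,i) p^i (1−p)^{3−i} with p = 0.873
C(3,2)·0.873^2·0.127^1 = 0.290371
C(3,3)·0.873^3·0.127^0 = 0.665339
Sum = 0.9557

0.9557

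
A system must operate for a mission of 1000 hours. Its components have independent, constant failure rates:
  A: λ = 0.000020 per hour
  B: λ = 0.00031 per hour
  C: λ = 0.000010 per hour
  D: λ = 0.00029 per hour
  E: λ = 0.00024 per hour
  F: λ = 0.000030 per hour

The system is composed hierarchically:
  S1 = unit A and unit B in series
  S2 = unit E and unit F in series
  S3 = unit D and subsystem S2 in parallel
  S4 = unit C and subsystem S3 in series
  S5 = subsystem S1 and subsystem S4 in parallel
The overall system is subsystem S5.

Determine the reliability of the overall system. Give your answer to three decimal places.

R(A) = exp(−0.000020 × 1000) = 0.98020
R(B) = exp(−0.00031 × 1000) = 0.73345
R(C) = exp(−0.000010 × 1000) = 0.99005
R(D) = exp(−0.00029 × 1000) = 0.74826
R(E) = exp(−0.00024 × 1000) = 0.78663
R(F) = exp(−0.000030 × 1000) = 0.97045
Series (A and B): 0.98020 × 0.73345 = 0.71893
Series (E and F): 0.78663 × 0.97045 = 0.76339
Parallel (D and [0.76339]): 1 − (1 − 0.74826)(1 − 0.76339) = 0.94044
Series (C and [0.94044]): 0.99005 × 0.94044 = 0.93108
Parallel ([0.71893] and [0.93108]): 1 − (1 − 0.71893)(1 − 0.93108) = 0.981

0.981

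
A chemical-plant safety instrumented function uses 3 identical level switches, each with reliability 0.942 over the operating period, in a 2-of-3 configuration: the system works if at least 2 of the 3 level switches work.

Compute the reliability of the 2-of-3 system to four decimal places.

0.9903

R = Σ_{i=2}^{3} C(3,i) p^i (1−p)^{3−i} with p = 0.942
C(3,2)·0.942^2·0.058^1 = 0.154401
C(3,3)·0.942^3·0.058^0 = 0.835897
Sum = 0.9903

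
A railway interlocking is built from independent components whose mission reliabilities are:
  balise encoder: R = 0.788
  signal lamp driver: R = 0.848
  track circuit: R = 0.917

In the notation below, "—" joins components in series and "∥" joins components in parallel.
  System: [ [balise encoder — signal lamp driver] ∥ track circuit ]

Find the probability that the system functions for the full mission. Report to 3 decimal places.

0.972

Series (balise encoder and signal lamp driver): 0.78800 × 0.84800 = 0.66822
Parallel ([0.66822] and track circuit): 1 − (1 − 0.66822)(1 − 0.91700) = 0.972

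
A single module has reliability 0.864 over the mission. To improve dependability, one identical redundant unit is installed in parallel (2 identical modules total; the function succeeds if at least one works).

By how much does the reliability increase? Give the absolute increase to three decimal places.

R_before = 0.864
R_after = 1 − (1 − 0.864)^2 = 0.982
ΔR = 0.982 − 0.864 = 0.118

0.118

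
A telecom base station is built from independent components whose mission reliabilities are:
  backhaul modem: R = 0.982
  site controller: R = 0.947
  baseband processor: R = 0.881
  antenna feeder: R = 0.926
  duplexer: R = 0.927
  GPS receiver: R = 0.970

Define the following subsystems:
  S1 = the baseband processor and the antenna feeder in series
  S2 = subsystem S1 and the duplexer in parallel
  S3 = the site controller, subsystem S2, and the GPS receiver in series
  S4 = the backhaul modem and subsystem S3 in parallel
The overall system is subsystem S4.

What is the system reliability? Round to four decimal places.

Series (baseband processor and antenna feeder): 0.881000 × 0.926000 = 0.815806
Parallel ([0.815806] and duplexer): 1 − (1 − 0.815806)(1 − 0.927000) = 0.986554
Series (site controller, [0.986554], and GPS receiver): 0.947000 × 0.986554 × 0.970000 = 0.906239
Parallel (backhaul modem and [0.906239]): 1 − (1 − 0.982000)(1 − 0.906239) = 0.9983

0.9983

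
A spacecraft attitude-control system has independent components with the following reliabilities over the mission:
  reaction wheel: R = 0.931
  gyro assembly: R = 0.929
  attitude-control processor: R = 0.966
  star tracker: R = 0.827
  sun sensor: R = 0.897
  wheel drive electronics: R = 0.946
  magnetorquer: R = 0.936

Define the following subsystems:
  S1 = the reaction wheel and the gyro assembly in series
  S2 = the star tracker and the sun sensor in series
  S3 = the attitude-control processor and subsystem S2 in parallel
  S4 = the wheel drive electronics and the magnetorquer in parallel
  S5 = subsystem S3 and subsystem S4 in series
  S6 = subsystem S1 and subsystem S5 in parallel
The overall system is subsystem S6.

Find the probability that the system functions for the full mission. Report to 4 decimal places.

0.9984

Series (reaction wheel and gyro assembly): 0.931000 × 0.929000 = 0.864899
Series (star tracker and sun sensor): 0.827000 × 0.897000 = 0.741819
Parallel (attitude-control processor and [0.741819]): 1 − (1 − 0.966000)(1 − 0.741819) = 0.991222
Parallel (wheel drive electronics and magnetorquer): 1 − (1 − 0.946000)(1 − 0.936000) = 0.996544
Series ([0.991222] and [0.996544]): 0.991222 × 0.996544 = 0.987796
Parallel ([0.864899] and [0.987796]): 1 − (1 − 0.864899)(1 − 0.987796) = 0.9984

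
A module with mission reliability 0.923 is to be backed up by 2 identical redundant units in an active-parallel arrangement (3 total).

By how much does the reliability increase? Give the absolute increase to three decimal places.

0.077

R_before = 0.923
R_after = 1 − (1 − 0.923)^3 = 1.000
ΔR = 1.000 − 0.923 = 0.077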